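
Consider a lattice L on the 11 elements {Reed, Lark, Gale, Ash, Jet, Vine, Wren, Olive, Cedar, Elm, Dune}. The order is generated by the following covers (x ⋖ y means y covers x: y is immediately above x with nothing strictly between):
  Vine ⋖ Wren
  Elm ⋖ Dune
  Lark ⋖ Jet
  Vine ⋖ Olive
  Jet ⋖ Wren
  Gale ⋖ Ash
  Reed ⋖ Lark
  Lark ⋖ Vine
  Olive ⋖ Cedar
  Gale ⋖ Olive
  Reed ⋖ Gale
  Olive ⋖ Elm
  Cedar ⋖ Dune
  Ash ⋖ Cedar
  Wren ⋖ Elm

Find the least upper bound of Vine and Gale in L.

Common upper bounds of {Vine, Gale}: Cedar, Dune, Elm, Olive.
The least among these is Olive.

Olive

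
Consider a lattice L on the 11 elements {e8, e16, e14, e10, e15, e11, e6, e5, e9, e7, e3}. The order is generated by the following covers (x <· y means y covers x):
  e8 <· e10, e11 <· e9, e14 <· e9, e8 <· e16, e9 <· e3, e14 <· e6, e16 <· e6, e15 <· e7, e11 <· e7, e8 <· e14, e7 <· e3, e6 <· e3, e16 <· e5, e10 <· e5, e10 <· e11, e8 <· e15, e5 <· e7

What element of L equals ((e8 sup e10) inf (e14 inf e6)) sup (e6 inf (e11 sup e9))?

e14

e8 ∨ e10 = e10
e14 ∧ e6 = e14
e10 ∧ e14 = e8
e11 ∨ e9 = e9
e6 ∧ e9 = e14
e8 ∨ e14 = e14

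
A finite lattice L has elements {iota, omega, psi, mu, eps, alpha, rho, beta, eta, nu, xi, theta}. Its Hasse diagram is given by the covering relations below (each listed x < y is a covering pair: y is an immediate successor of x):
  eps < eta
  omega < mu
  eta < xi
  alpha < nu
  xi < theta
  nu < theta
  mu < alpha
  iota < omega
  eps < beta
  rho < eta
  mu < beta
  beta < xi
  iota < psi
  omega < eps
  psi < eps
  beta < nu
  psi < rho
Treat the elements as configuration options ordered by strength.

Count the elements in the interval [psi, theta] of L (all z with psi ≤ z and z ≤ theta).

8

The interval [psi, theta] = {beta, eps, eta, nu, psi, rho, theta, xi}, which has 8 elements.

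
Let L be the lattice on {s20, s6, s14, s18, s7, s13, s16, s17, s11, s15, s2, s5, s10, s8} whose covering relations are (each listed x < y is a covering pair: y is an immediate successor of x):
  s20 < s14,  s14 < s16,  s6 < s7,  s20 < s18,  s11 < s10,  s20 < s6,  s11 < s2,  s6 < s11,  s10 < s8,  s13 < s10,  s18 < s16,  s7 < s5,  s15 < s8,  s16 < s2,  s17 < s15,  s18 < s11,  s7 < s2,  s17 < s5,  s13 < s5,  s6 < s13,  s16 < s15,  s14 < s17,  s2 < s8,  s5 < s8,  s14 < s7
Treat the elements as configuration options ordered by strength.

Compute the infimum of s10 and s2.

s11

Common lower bounds of {s10, s2}: s11, s18, s20, s6.
The greatest among these is s11.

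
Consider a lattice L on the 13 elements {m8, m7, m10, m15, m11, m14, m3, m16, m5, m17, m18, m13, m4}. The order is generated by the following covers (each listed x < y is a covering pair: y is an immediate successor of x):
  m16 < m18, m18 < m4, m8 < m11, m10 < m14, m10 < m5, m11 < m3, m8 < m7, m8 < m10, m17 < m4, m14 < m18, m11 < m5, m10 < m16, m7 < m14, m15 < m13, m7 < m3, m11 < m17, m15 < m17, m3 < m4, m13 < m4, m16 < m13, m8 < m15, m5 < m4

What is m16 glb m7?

Common lower bounds of {m16, m7}: m8.
The greatest among these is m8.

m8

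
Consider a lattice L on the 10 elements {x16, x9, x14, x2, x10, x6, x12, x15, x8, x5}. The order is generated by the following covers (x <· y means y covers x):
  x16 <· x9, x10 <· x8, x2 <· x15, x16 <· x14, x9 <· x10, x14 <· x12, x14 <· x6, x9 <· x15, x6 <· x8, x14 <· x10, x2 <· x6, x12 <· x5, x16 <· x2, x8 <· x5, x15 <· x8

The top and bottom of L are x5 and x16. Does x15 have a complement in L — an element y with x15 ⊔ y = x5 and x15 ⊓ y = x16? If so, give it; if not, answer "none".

x12

Need y with x15 ∨ y = x5 and x15 ∧ y = x16.
Checking each element gives: x12.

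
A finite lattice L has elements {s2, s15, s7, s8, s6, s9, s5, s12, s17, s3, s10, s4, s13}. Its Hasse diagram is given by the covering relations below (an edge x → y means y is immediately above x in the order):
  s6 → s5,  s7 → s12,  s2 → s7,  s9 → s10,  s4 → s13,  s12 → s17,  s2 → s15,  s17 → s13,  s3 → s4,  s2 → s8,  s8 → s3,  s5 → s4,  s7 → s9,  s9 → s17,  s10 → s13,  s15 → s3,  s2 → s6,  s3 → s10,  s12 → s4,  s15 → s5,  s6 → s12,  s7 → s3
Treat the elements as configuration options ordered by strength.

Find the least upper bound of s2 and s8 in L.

s8

Common upper bounds of {s2, s8}: s10, s13, s3, s4, s8.
The least among these is s8.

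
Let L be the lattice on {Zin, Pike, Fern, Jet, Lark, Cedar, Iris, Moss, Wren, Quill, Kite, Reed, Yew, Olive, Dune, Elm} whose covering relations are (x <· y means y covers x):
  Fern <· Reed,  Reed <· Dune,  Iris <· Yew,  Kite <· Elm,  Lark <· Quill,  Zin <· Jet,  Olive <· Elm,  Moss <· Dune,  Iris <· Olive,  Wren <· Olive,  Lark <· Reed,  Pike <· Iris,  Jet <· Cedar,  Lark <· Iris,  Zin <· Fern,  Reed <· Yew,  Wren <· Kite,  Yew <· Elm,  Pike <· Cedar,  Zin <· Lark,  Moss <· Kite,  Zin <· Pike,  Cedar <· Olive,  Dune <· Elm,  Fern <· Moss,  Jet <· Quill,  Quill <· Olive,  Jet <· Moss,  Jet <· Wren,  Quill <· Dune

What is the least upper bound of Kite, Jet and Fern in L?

Kite

Common upper bounds of {Kite, Jet, Fern}: Elm, Kite.
The least among these is Kite.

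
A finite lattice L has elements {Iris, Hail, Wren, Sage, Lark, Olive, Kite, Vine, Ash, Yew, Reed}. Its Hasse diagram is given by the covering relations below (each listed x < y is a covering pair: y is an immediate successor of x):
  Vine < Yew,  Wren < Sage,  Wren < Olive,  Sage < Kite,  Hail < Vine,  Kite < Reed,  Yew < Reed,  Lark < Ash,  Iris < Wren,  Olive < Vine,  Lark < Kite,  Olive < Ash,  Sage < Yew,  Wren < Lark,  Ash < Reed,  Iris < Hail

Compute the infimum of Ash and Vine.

Common lower bounds of {Ash, Vine}: Iris, Olive, Wren.
The greatest among these is Olive.

Olive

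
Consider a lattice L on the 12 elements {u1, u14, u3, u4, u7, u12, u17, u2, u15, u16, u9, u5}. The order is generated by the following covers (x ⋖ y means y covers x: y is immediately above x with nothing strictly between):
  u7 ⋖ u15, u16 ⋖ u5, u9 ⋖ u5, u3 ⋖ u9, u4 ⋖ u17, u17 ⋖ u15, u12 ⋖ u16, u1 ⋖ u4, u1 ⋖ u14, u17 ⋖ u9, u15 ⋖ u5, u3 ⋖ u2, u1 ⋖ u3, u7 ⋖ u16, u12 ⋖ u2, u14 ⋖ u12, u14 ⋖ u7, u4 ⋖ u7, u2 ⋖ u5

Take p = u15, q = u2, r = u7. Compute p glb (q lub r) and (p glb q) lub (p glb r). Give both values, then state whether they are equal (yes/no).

u15; u7; no

q lub r = u5, so p glb (q lub r) = u15 glb u5 = u15.
p glb q = u14 and p glb r = u7, so (p glb q) lub (p glb r) = u14 lub u7 = u7.
Equal: no.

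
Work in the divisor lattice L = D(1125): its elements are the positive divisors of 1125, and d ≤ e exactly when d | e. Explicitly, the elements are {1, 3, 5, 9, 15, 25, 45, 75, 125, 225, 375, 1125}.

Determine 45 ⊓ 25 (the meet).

In the divisibility order, the meet is the greatest common divisor: gcd(45, 25) = 5.

5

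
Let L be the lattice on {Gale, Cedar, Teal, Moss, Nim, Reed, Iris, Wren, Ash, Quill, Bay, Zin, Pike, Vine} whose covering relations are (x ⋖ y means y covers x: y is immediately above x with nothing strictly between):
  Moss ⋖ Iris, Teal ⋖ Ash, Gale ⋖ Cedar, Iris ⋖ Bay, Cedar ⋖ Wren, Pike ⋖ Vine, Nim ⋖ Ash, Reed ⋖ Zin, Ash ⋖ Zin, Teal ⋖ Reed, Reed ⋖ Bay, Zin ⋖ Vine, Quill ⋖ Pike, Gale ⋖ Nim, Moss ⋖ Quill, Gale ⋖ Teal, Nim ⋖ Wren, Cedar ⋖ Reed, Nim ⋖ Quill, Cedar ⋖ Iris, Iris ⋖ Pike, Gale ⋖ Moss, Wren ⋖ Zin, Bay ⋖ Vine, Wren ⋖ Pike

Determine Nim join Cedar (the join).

Wren

Common upper bounds of {Nim, Cedar}: Pike, Vine, Wren, Zin.
The least among these is Wren.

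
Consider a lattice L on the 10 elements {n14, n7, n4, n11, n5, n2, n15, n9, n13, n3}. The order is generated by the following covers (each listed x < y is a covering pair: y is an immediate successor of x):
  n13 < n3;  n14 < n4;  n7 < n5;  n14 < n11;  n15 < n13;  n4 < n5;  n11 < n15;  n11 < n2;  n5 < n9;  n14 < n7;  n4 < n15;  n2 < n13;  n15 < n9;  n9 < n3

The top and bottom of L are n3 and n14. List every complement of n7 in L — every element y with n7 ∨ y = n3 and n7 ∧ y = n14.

n13, n2

Need y with n7 ∨ y = n3 and n7 ∧ y = n14.
Checking each element gives: n13, n2.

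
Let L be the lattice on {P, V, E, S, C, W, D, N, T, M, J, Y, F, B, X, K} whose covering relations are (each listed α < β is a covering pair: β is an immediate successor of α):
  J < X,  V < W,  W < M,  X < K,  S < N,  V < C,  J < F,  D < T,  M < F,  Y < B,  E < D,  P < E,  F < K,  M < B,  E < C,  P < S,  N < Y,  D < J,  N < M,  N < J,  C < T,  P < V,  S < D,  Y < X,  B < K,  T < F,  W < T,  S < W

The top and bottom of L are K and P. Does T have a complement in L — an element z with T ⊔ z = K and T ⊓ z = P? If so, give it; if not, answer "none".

none

For every candidate z, either T ∨ z ≠ K or T ∧ z ≠ P; no complement exists.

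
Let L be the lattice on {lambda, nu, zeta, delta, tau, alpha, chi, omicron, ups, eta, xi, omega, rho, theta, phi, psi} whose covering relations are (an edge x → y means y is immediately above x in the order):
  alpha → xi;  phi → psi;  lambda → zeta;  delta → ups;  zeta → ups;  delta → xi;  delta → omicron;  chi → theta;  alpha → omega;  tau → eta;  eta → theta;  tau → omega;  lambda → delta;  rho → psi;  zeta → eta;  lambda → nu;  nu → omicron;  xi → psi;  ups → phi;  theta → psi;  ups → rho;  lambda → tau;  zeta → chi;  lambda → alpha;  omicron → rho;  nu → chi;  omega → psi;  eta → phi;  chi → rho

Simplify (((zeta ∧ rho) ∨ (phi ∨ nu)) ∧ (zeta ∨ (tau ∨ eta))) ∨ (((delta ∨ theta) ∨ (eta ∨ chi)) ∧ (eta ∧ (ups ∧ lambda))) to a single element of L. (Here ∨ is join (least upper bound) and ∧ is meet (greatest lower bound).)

zeta ∧ rho = zeta
phi ∨ nu = psi
zeta ∨ psi = psi
tau ∨ eta = eta
zeta ∨ eta = eta
psi ∧ eta = eta
delta ∨ theta = psi
eta ∨ chi = theta
psi ∨ theta = psi
ups ∧ lambda = lambda
eta ∧ lambda = lambda
psi ∧ lambda = lambda
eta ∨ lambda = eta

eta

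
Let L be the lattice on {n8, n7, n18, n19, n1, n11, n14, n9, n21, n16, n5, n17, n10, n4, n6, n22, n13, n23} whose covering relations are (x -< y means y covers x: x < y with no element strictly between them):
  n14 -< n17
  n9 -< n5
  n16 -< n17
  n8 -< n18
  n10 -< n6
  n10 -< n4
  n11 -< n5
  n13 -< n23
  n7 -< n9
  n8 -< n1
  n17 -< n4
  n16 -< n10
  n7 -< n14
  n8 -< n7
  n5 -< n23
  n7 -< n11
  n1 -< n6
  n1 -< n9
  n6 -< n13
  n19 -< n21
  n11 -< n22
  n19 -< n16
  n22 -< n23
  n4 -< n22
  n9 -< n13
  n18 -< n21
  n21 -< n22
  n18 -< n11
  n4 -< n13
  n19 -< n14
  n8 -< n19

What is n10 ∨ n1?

Common upper bounds of {n10, n1}: n13, n23, n6.
The least among these is n6.

n6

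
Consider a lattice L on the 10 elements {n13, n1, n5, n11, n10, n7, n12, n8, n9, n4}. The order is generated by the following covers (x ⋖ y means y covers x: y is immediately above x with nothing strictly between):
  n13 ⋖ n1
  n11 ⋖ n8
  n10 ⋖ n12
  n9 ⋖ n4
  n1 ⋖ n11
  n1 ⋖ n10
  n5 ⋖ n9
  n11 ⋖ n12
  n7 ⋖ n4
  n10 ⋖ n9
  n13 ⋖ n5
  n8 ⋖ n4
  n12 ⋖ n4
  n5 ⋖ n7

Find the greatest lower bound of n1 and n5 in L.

n13

Common lower bounds of {n1, n5}: n13.
The greatest among these is n13.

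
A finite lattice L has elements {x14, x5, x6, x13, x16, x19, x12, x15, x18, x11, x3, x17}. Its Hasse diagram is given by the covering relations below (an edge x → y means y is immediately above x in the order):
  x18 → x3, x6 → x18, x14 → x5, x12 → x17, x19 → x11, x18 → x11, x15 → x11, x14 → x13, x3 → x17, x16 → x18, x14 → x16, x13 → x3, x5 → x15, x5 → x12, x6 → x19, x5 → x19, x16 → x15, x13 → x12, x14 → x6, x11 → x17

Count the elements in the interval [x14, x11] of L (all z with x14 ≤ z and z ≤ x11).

The interval [x14, x11] = {x11, x14, x15, x16, x18, x19, x5, x6}, which has 8 elements.

8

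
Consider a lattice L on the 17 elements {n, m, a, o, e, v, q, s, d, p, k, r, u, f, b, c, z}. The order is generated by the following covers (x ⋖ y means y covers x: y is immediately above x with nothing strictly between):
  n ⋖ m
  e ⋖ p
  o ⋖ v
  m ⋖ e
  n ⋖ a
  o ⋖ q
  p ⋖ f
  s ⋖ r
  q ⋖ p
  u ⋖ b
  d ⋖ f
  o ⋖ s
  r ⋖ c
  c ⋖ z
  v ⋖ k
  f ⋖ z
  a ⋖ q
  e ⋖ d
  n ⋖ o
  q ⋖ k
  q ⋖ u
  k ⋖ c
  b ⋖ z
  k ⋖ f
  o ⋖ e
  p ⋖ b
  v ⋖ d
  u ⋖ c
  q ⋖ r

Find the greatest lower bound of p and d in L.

e

Common lower bounds of {p, d}: e, m, n, o.
The greatest among these is e.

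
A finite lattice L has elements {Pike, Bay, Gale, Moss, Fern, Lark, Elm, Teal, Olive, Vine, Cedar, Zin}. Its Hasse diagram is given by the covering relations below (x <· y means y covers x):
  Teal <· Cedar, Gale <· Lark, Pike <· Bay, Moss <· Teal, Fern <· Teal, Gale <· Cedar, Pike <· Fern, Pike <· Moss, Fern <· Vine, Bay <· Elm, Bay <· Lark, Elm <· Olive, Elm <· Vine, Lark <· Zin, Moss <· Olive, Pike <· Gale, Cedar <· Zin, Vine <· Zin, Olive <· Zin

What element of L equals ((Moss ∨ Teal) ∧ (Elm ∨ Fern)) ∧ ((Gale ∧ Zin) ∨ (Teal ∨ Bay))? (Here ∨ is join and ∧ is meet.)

Fern

Moss ∨ Teal = Teal
Elm ∨ Fern = Vine
Teal ∧ Vine = Fern
Gale ∧ Zin = Gale
Teal ∨ Bay = Zin
Gale ∨ Zin = Zin
Fern ∧ Zin = Fern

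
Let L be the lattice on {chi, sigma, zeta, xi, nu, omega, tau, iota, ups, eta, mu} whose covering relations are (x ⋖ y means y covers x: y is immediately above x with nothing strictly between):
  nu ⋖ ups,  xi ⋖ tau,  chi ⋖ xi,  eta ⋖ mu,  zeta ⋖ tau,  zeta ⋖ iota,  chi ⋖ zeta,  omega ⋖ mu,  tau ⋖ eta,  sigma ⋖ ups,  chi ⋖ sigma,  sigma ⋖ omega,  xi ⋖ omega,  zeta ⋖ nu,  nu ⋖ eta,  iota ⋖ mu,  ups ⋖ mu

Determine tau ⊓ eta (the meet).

tau

Common lower bounds of {tau, eta}: chi, tau, xi, zeta.
The greatest among these is tau.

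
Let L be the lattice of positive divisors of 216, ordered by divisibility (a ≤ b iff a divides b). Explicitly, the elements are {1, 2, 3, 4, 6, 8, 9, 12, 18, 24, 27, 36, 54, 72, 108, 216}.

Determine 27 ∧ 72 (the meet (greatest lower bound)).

9

Common lower bounds of {27, 72}: 1, 3, 9.
The greatest among these is 9.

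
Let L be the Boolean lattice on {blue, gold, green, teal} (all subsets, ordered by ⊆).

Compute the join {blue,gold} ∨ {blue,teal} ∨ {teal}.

{blue,gold,teal}

Common upper bounds of {{blue,gold}, {blue,teal}, {teal}}: {blue,gold,green,teal}, {blue,gold,teal}.
The least among these is {blue,gold,teal}.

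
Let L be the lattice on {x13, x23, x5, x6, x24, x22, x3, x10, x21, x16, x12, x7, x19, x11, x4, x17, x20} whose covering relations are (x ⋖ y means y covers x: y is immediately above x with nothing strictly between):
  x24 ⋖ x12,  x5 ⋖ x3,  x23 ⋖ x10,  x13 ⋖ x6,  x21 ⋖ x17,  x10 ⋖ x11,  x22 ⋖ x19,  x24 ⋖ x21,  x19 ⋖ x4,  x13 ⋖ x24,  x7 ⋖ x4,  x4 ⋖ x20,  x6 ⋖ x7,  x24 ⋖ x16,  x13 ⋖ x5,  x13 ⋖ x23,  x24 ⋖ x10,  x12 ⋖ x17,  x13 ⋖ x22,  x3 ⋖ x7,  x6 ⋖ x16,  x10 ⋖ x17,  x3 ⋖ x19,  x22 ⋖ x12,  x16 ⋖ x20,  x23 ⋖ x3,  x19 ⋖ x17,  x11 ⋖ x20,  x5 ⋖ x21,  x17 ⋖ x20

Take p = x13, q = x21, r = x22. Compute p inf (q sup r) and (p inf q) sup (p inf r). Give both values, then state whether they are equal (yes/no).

q sup r = x17, so p inf (q sup r) = x13 inf x17 = x13.
p inf q = x13 and p inf r = x13, so (p inf q) sup (p inf r) = x13 sup x13 = x13.
Equal: yes.

x13; x13; yes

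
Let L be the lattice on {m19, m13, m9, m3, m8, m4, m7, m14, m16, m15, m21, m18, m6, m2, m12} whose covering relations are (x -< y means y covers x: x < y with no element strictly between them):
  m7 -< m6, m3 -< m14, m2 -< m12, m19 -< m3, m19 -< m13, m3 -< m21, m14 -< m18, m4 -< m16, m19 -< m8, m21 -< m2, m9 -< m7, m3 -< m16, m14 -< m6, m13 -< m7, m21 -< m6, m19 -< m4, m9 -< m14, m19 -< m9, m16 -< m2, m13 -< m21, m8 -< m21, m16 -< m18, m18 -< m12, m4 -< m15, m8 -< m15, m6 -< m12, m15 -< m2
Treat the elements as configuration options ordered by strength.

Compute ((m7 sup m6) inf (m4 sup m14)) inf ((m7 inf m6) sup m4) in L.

m14

m7 ∨ m6 = m6
m4 ∨ m14 = m18
m6 ∧ m18 = m14
m7 ∧ m6 = m7
m7 ∨ m4 = m12
m14 ∧ m12 = m14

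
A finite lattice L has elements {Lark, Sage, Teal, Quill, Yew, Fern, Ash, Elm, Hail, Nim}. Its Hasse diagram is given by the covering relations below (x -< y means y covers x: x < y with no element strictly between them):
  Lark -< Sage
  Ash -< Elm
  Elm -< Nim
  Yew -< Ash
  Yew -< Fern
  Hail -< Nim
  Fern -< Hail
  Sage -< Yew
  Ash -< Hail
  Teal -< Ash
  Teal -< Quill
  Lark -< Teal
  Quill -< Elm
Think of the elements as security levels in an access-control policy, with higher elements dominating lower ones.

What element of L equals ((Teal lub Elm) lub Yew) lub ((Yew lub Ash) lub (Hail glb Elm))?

Elm

Teal ∨ Elm = Elm
Elm ∨ Yew = Elm
Yew ∨ Ash = Ash
Hail ∧ Elm = Ash
Ash ∨ Ash = Ash
Elm ∨ Ash = Elm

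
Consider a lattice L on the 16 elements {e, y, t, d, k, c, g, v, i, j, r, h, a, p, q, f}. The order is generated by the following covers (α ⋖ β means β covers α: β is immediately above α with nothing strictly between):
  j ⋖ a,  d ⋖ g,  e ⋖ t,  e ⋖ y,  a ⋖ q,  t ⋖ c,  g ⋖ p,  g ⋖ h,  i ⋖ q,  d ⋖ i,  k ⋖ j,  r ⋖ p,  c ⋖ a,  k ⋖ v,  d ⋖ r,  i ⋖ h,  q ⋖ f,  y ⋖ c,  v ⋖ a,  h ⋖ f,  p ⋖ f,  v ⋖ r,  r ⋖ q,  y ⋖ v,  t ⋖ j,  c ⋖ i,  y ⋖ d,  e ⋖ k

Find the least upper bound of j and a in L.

a

Common upper bounds of {j, a}: a, f, q.
The least among these is a.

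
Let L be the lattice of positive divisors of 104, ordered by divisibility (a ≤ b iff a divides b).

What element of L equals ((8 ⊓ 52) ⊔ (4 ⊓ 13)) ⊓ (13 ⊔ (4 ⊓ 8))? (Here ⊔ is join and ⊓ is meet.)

8 ∧ 52 = 4
4 ∧ 13 = 1
4 ∨ 1 = 4
4 ∧ 8 = 4
13 ∨ 4 = 52
4 ∧ 52 = 4

4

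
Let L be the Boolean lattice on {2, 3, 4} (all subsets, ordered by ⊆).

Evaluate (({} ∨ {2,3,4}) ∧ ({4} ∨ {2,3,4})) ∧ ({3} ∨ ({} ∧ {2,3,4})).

{} ∨ {2,3,4} = {2,3,4}
{4} ∨ {2,3,4} = {2,3,4}
{2,3,4} ∧ {2,3,4} = {2,3,4}
{} ∧ {2,3,4} = {}
{3} ∨ {} = {3}
{2,3,4} ∧ {3} = {3}

{3}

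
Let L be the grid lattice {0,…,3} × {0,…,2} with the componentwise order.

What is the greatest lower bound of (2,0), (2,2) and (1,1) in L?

(1,0)

In a product of chains, the meet is componentwise min, giving (1,0).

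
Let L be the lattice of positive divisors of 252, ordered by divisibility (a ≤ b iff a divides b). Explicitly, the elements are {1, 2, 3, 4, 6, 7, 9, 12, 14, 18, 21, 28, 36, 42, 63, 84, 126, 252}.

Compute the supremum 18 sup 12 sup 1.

In the divisibility order, the join is the least common multiple: lcm(18, 12, 1) = 36.

36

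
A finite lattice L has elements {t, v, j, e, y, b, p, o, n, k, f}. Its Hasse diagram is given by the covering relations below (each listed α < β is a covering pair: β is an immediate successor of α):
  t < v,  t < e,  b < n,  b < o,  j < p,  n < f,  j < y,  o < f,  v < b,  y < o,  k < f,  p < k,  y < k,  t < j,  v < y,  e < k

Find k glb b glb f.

Common lower bounds of {k, b, f}: t, v.
The greatest among these is v.

v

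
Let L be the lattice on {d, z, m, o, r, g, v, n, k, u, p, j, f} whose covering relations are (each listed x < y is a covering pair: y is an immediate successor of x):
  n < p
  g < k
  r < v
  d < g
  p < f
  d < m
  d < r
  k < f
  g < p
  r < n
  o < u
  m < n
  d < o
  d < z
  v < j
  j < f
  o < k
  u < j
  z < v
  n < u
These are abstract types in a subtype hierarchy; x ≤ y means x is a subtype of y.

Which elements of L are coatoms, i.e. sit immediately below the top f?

j, k, p

The coatoms are exactly the elements covered by f: j, k, p.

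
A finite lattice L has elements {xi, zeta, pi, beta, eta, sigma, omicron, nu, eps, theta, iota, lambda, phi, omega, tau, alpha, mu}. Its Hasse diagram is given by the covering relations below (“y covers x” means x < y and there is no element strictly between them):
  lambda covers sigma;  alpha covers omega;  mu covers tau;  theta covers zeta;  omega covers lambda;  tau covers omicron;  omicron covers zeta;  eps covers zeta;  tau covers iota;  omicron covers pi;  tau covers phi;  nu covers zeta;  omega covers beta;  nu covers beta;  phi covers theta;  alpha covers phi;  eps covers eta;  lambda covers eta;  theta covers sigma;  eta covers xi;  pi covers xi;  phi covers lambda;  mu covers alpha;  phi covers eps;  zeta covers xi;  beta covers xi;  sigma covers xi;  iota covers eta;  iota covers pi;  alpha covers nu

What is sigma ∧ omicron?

xi

Common lower bounds of {sigma, omicron}: xi.
The greatest among these is xi.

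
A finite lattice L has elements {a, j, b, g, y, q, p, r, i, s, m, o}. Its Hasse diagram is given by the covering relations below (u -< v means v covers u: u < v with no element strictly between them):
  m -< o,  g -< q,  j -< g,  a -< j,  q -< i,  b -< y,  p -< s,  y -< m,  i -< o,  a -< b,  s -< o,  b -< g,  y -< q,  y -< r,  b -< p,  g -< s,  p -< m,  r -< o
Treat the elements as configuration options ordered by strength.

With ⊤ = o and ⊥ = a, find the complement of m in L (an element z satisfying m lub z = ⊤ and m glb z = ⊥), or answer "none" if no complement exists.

Need z with m ∨ z = o and m ∧ z = a.
Checking each element gives: j.

j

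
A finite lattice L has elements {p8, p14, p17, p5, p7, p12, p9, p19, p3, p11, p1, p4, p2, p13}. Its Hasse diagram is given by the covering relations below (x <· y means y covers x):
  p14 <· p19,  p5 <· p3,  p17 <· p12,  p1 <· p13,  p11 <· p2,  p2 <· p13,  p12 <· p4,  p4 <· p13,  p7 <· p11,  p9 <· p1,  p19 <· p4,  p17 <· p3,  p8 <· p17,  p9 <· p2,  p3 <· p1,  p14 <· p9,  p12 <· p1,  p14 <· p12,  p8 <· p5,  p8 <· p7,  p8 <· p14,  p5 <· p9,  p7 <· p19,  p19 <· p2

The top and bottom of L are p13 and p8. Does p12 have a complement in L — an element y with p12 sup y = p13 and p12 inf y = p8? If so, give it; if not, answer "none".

p11

Need y with p12 ∨ y = p13 and p12 ∧ y = p8.
Checking each element gives: p11.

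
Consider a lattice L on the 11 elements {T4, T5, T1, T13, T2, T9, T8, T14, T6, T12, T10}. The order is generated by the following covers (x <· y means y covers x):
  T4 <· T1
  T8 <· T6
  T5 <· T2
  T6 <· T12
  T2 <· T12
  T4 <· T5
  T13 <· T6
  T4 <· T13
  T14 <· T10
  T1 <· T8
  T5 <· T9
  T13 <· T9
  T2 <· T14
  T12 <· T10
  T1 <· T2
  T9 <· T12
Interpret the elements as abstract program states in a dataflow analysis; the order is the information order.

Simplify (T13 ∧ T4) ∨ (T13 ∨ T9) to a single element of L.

T13 ∧ T4 = T4
T13 ∨ T9 = T9
T4 ∨ T9 = T9

T9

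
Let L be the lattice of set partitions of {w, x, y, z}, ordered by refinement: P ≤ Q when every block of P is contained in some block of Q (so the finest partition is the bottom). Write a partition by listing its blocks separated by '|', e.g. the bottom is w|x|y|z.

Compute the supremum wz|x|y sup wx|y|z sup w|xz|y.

wxz|y

The join of wz|x|y, wx|y|z, w|xz|y merges any blocks that overlap across the partitions, giving wxz|y.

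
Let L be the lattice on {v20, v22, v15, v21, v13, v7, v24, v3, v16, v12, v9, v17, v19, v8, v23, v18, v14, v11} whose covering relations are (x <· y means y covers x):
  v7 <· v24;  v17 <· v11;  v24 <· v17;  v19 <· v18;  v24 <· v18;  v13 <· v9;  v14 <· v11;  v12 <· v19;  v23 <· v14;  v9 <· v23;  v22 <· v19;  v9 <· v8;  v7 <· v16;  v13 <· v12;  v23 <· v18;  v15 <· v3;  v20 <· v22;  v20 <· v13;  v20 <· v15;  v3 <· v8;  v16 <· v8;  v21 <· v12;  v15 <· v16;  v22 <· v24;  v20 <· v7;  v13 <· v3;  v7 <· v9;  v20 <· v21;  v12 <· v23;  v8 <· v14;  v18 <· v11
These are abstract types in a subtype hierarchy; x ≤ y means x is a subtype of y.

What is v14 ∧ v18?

v23

Common lower bounds of {v14, v18}: v12, v13, v20, v21, v23, v7, v9.
The greatest among these is v23.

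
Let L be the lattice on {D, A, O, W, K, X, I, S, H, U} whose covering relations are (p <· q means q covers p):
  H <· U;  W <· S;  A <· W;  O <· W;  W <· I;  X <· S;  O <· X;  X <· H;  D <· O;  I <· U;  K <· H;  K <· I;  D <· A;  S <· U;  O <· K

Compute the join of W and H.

Common upper bounds of {W, H}: U.
The least among these is U.

U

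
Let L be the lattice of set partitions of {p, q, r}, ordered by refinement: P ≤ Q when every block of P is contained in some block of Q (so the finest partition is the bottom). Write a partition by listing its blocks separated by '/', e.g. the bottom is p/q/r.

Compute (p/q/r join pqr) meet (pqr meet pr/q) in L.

pr/q

p/q/r ∨ pqr = pqr
pqr ∧ pr/q = pr/q
pqr ∧ pr/q = pr/q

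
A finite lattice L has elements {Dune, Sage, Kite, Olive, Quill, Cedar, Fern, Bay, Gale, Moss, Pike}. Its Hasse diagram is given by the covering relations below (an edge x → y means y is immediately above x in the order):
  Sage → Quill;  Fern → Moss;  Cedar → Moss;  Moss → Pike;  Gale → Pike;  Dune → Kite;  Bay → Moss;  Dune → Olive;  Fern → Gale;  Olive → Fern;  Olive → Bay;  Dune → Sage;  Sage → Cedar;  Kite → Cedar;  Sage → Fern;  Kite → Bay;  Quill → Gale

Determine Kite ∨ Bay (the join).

Common upper bounds of {Kite, Bay}: Bay, Moss, Pike.
The least among these is Bay.

Bay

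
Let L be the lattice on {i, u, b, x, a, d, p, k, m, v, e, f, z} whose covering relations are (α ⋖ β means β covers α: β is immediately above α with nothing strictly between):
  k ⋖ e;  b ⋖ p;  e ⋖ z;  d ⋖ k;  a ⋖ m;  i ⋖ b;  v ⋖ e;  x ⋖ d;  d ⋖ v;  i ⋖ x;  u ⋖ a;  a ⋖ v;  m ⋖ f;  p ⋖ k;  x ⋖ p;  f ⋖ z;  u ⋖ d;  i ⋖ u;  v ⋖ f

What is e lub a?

Common upper bounds of {e, a}: e, z.
The least among these is e.

e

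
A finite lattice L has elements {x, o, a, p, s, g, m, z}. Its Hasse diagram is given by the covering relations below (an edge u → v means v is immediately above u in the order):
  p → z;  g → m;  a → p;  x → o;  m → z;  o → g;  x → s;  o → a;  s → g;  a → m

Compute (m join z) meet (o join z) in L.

z

m ∨ z = z
o ∨ z = z
z ∧ z = z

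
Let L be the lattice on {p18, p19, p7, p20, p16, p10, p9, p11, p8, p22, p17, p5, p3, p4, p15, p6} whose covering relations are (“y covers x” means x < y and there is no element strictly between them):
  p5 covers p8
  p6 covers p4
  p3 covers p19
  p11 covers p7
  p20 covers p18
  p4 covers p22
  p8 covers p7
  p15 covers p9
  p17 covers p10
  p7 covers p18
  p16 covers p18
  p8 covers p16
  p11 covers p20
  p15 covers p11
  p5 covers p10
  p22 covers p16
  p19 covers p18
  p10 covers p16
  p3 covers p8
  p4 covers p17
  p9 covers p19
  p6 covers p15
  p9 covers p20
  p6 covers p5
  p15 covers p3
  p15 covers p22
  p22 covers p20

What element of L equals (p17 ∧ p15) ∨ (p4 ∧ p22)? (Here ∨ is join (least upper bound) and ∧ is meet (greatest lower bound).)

p17 ∧ p15 = p16
p4 ∧ p22 = p22
p16 ∨ p22 = p22

p22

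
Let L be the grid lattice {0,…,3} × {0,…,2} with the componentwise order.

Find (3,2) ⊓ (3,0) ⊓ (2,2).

(2,0)

In a product of chains, the meet is componentwise min, giving (2,0).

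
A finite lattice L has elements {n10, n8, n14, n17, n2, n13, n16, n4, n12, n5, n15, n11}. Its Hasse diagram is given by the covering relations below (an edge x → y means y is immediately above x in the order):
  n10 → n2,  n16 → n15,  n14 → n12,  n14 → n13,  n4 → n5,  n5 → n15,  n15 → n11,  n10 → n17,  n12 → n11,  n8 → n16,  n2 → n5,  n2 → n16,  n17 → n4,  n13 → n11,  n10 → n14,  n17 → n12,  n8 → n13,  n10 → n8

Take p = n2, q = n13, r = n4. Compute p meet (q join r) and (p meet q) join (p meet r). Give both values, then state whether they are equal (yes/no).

q join r = n11, so p meet (q join r) = n2 meet n11 = n2.
p meet q = n10 and p meet r = n10, so (p meet q) join (p meet r) = n10 join n10 = n10.
Equal: no.

n2; n10; no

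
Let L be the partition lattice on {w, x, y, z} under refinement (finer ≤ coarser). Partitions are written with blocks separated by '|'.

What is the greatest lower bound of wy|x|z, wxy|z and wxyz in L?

wy|x|z

Common lower bounds of {wy|x|z, wxy|z, wxyz}: wy|x|z, w|x|y|z.
The greatest among these is wy|x|z.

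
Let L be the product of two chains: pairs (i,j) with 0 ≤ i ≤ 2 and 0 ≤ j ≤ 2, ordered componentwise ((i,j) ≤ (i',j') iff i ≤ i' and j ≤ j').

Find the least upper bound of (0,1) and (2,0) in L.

(2,1)

In a product of chains, the join is componentwise max, giving (2,1).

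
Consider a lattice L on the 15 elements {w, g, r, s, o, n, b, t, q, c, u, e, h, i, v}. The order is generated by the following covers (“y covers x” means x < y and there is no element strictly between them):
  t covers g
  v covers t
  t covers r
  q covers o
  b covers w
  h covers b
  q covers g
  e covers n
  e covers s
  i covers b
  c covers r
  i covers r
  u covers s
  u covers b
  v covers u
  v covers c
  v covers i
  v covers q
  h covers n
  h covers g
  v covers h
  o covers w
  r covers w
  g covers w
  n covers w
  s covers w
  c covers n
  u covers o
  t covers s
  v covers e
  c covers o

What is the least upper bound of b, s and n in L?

v

Common upper bounds of {b, s, n}: v.
The least among these is v.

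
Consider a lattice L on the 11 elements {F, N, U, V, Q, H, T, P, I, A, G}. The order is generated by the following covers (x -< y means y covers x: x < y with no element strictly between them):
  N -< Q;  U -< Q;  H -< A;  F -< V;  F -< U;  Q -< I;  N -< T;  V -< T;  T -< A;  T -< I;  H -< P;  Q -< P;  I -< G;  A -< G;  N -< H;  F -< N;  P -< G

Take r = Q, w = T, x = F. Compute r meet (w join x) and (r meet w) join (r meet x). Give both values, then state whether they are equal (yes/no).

N; N; yes

w join x = T, so r meet (w join x) = Q meet T = N.
r meet w = N and r meet x = F, so (r meet w) join (r meet x) = N join F = N.
Equal: yes.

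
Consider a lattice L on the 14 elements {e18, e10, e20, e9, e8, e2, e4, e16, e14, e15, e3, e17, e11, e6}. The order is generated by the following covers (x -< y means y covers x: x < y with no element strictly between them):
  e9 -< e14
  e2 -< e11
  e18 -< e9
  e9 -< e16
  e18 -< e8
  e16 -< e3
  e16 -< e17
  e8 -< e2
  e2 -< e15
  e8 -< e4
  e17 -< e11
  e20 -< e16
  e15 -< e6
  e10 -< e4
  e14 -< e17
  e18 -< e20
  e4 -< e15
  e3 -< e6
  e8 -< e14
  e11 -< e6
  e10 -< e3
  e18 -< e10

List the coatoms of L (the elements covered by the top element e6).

e11, e15, e3

The coatoms are exactly the elements covered by e6: e11, e15, e3.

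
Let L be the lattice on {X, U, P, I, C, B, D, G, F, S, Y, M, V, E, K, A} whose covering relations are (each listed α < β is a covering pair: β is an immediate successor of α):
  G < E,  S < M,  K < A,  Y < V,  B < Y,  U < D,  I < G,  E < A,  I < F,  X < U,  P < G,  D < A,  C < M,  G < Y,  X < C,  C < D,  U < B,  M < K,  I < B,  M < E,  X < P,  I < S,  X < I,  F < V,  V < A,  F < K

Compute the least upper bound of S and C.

Common upper bounds of {S, C}: A, E, K, M.
The least among these is M.

M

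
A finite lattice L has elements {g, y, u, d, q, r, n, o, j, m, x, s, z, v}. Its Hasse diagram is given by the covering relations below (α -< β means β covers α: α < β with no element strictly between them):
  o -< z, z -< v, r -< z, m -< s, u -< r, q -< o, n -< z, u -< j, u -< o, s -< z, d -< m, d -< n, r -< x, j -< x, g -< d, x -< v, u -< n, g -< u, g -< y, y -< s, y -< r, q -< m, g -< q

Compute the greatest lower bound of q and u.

g

Common lower bounds of {q, u}: g.
The greatest among these is g.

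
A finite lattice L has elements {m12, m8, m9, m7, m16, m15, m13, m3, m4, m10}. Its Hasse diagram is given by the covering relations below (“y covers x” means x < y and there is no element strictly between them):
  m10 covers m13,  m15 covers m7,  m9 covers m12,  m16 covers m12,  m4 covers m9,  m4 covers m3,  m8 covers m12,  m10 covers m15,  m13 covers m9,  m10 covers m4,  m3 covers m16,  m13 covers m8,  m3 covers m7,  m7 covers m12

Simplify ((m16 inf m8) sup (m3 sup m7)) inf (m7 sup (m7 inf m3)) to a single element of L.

m7

m16 ∧ m8 = m12
m3 ∨ m7 = m3
m12 ∨ m3 = m3
m7 ∧ m3 = m7
m7 ∨ m7 = m7
m3 ∧ m7 = m7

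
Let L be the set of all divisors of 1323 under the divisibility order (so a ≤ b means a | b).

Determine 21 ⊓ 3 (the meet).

Common lower bounds of {21, 3}: 1, 3.
The greatest among these is 3.

3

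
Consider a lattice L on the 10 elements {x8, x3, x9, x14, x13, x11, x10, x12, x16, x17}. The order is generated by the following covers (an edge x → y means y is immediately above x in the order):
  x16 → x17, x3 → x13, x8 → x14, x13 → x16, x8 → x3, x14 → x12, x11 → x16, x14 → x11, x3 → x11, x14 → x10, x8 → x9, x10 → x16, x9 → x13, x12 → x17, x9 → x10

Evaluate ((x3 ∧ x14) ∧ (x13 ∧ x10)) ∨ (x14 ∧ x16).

x3 ∧ x14 = x8
x13 ∧ x10 = x9
x8 ∧ x9 = x8
x14 ∧ x16 = x14
x8 ∨ x14 = x14

x14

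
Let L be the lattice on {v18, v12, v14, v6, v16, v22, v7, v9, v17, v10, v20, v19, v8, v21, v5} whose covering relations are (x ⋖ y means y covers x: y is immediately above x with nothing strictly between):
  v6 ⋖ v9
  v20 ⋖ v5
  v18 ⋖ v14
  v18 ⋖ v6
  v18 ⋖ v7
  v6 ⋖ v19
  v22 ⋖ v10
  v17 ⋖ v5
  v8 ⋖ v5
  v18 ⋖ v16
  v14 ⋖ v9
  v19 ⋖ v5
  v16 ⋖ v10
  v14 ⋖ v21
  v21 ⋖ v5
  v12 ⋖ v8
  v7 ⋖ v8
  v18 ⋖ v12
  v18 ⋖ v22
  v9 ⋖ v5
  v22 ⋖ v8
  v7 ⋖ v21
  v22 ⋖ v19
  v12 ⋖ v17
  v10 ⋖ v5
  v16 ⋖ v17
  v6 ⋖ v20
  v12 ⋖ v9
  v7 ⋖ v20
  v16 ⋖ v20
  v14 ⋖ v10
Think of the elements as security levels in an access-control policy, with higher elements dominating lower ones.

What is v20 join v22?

v5

Common upper bounds of {v20, v22}: v5.
The least among these is v5.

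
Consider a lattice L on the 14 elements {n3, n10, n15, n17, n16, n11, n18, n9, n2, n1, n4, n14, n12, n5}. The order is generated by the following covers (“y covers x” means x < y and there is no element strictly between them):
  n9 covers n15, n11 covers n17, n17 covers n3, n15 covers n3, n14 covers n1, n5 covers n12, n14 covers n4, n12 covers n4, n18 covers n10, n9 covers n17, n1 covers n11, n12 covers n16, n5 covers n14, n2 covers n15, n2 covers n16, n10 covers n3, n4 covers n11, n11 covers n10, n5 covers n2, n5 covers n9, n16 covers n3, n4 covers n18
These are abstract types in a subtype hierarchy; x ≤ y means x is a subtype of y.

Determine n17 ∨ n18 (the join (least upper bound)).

Common upper bounds of {n17, n18}: n12, n14, n4, n5.
The least among these is n4.

n4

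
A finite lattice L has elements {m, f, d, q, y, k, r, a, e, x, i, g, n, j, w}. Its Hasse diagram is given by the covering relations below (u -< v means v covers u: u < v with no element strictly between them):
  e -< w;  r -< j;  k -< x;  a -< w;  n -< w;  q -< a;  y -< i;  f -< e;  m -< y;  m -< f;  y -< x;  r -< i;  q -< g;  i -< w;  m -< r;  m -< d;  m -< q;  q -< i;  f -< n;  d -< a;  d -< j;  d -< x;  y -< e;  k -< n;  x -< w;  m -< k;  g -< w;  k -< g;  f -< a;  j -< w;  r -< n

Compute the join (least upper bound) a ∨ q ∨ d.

Common upper bounds of {a, q, d}: a, w.
The least among these is a.

a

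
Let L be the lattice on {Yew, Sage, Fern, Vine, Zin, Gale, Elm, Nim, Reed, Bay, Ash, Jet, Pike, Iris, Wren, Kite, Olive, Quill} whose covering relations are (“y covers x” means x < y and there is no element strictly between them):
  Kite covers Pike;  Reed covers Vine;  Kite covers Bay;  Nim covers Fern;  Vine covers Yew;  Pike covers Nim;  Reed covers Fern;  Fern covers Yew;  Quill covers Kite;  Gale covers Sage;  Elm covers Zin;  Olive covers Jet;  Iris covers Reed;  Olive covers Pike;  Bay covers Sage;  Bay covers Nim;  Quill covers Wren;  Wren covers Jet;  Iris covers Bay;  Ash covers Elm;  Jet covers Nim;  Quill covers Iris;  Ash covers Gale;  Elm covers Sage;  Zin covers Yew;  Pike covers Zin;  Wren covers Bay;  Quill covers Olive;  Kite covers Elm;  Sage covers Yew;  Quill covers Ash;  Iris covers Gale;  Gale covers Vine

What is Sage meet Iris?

Sage

Common lower bounds of {Sage, Iris}: Sage, Yew.
The greatest among these is Sage.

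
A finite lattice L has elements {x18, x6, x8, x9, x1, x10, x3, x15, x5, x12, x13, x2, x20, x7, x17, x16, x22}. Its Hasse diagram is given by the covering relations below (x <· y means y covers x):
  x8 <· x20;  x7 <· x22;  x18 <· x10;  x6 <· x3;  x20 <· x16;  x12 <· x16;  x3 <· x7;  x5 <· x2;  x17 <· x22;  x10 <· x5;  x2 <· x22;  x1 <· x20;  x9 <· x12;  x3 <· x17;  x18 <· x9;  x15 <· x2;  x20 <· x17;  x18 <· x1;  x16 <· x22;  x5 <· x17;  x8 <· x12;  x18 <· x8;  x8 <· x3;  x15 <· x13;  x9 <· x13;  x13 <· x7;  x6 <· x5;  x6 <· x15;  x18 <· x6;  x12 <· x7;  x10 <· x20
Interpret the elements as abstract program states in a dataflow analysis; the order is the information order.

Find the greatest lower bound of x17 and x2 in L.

Common lower bounds of {x17, x2}: x10, x18, x5, x6.
The greatest among these is x5.

x5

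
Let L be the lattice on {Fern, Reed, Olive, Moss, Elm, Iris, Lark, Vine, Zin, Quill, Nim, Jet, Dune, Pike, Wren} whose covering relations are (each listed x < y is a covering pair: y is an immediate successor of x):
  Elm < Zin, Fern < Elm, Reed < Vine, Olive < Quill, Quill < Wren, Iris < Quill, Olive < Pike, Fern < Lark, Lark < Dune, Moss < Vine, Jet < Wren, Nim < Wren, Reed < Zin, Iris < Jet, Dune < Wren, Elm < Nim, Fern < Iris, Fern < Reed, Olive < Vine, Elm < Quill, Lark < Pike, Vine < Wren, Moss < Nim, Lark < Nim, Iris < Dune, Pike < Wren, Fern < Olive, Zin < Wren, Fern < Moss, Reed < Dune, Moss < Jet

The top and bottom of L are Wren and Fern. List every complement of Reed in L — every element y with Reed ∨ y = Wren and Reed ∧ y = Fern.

Need y with Reed ∨ y = Wren and Reed ∧ y = Fern.
Checking each element gives: Jet, Nim, Pike, Quill.

Jet, Nim, Pike, Quill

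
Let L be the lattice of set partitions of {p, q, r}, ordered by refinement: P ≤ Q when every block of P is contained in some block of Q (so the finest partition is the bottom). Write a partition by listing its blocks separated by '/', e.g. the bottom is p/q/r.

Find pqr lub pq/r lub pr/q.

The join of pqr, pq/r, pr/q merges any blocks that overlap across the partitions, giving pqr.

pqr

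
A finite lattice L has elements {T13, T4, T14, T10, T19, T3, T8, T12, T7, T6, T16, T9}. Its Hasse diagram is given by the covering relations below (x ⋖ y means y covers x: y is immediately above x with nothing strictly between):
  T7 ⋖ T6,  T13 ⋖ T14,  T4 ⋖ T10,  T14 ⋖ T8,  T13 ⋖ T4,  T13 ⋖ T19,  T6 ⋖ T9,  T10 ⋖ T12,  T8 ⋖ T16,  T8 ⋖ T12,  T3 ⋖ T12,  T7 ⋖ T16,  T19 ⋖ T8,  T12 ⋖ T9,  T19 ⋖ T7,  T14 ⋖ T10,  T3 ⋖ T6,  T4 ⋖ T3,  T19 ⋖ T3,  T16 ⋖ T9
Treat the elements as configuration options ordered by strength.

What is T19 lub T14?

T8

Common upper bounds of {T19, T14}: T12, T16, T8, T9.
The least among these is T8.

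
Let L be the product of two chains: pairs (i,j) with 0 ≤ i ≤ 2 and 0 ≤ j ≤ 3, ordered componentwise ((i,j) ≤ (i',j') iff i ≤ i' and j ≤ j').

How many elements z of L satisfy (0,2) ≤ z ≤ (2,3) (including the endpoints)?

The interval [(0,2), (2,3)] = {(0,2), (0,3), (1,2), (1,3), (2,2), (2,3)}, which has 6 elements.

6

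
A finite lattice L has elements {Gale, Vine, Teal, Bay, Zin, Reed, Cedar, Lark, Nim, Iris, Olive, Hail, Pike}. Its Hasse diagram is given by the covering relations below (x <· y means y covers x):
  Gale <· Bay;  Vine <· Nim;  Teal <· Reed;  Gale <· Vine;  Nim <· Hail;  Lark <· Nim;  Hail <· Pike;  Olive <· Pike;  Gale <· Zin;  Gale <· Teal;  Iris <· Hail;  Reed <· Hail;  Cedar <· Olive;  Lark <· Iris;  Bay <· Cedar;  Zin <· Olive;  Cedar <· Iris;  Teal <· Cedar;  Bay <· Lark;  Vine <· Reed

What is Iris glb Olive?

Common lower bounds of {Iris, Olive}: Bay, Cedar, Gale, Teal.
The greatest among these is Cedar.

Cedar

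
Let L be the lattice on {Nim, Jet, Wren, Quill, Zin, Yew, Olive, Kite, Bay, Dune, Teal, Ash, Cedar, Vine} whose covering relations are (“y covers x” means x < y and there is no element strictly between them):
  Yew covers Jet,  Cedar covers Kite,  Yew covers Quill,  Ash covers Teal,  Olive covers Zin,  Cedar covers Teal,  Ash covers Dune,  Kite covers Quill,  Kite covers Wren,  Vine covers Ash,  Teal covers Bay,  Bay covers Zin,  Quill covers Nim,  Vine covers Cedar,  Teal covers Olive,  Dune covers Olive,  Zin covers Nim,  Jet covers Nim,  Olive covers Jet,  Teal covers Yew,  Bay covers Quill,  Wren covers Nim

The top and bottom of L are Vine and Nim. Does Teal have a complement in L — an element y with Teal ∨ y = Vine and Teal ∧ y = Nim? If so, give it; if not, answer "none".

For every candidate y, either Teal ∨ y ≠ Vine or Teal ∧ y ≠ Nim; no complement exists.

none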